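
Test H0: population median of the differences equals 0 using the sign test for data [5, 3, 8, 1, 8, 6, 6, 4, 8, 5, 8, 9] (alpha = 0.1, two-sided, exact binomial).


Step 1: Discard zero differences. Original n = 12; n_eff = number of nonzero differences = 12.
Nonzero differences (with sign): +5, +3, +8, +1, +8, +6, +6, +4, +8, +5, +8, +9
Step 2: Count signs: positive = 12, negative = 0.
Step 3: Under H0: P(positive) = 0.5, so the number of positives S ~ Bin(12, 0.5).
Step 4: Two-sided exact p-value = sum of Bin(12,0.5) probabilities at or below the observed probability = 0.000488.
Step 5: alpha = 0.1. reject H0.

n_eff = 12, pos = 12, neg = 0, p = 0.000488, reject H0.


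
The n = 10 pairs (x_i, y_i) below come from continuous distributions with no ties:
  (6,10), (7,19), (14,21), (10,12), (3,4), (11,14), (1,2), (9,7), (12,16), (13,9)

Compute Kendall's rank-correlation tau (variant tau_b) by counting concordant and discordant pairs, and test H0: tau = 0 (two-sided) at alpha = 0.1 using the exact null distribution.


Step 1: Enumerate the 45 unordered pairs (i,j) with i<j and classify each by sign(x_j-x_i) * sign(y_j-y_i).
  (1,2):dx=+1,dy=+9->C; (1,3):dx=+8,dy=+11->C; (1,4):dx=+4,dy=+2->C; (1,5):dx=-3,dy=-6->C
  (1,6):dx=+5,dy=+4->C; (1,7):dx=-5,dy=-8->C; (1,8):dx=+3,dy=-3->D; (1,9):dx=+6,dy=+6->C
  (1,10):dx=+7,dy=-1->D; (2,3):dx=+7,dy=+2->C; (2,4):dx=+3,dy=-7->D; (2,5):dx=-4,dy=-15->C
  (2,6):dx=+4,dy=-5->D; (2,7):dx=-6,dy=-17->C; (2,8):dx=+2,dy=-12->D; (2,9):dx=+5,dy=-3->D
  (2,10):dx=+6,dy=-10->D; (3,4):dx=-4,dy=-9->C; (3,5):dx=-11,dy=-17->C; (3,6):dx=-3,dy=-7->C
  (3,7):dx=-13,dy=-19->C; (3,8):dx=-5,dy=-14->C; (3,9):dx=-2,dy=-5->C; (3,10):dx=-1,dy=-12->C
  (4,5):dx=-7,dy=-8->C; (4,6):dx=+1,dy=+2->C; (4,7):dx=-9,dy=-10->C; (4,8):dx=-1,dy=-5->C
  (4,9):dx=+2,dy=+4->C; (4,10):dx=+3,dy=-3->D; (5,6):dx=+8,dy=+10->C; (5,7):dx=-2,dy=-2->C
  (5,8):dx=+6,dy=+3->C; (5,9):dx=+9,dy=+12->C; (5,10):dx=+10,dy=+5->C; (6,7):dx=-10,dy=-12->C
  (6,8):dx=-2,dy=-7->C; (6,9):dx=+1,dy=+2->C; (6,10):dx=+2,dy=-5->D; (7,8):dx=+8,dy=+5->C
  (7,9):dx=+11,dy=+14->C; (7,10):dx=+12,dy=+7->C; (8,9):dx=+3,dy=+9->C; (8,10):dx=+4,dy=+2->C
  (9,10):dx=+1,dy=-7->D
Step 2: C = 35, D = 10, total pairs = 45.
Step 3: tau = (C - D)/(n(n-1)/2) = (35 - 10)/45 = 0.555556.
Step 4: Exact two-sided p-value (enumerate n! = 3628800 permutations of y under H0): p = 0.028609.
Step 5: alpha = 0.1. reject H0.

tau_b = 0.5556 (C=35, D=10), p = 0.028609, reject H0.


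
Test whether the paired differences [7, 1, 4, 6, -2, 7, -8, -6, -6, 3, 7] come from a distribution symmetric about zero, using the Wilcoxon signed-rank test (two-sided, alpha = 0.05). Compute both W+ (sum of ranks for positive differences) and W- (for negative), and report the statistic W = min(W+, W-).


Step 1: Drop any zero differences (none here) and take |d_i|.
|d| = [7, 1, 4, 6, 2, 7, 8, 6, 6, 3, 7]
Step 2: Midrank |d_i| (ties get averaged ranks).
ranks: |7|->9, |1|->1, |4|->4, |6|->6, |2|->2, |7|->9, |8|->11, |6|->6, |6|->6, |3|->3, |7|->9
Step 3: Attach original signs; sum ranks with positive sign and with negative sign.
W+ = 9 + 1 + 4 + 6 + 9 + 3 + 9 = 41
W- = 2 + 11 + 6 + 6 = 25
(Check: W+ + W- = 66 should equal n(n+1)/2 = 66.)
Step 4: Test statistic W = min(W+, W-) = 25.
Step 5: Ties in |d|, so use the tie-corrected normal approximation.
        E[W] = n(n+1)/4 = 11*12/4 = 33.
        Tie groups: |d|=6 (t=3), |d|=7 (t=3); sum(t^3 - t) = 48.
        Var[W] = n(n+1)(2n+1)/24 - sum(t^3-t)/48 = 3036/24 - 48/48 = 125.5.
        z = (W - E[W]) / sqrt(Var[W]) = (25 - 33) / 11.2027 = -0.7141.
        Two-sided p = 2*Phi(z) = 0.475156.
Step 6: alpha = 0.05. fail to reject H0.

W+ = 41, W- = 25, W = min = 25, p = 0.475156, fail to reject H0.


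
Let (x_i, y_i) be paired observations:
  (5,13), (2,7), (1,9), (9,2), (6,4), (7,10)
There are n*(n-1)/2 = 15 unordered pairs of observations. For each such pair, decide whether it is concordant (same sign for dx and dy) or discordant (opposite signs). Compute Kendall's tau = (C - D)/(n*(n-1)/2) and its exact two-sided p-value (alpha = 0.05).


Step 1: Enumerate the 15 unordered pairs (i,j) with i<j and classify each by sign(x_j-x_i) * sign(y_j-y_i).
  (1,2):dx=-3,dy=-6->C; (1,3):dx=-4,dy=-4->C; (1,4):dx=+4,dy=-11->D; (1,5):dx=+1,dy=-9->D
  (1,6):dx=+2,dy=-3->D; (2,3):dx=-1,dy=+2->D; (2,4):dx=+7,dy=-5->D; (2,5):dx=+4,dy=-3->D
  (2,6):dx=+5,dy=+3->C; (3,4):dx=+8,dy=-7->D; (3,5):dx=+5,dy=-5->D; (3,6):dx=+6,dy=+1->C
  (4,5):dx=-3,dy=+2->D; (4,6):dx=-2,dy=+8->D; (5,6):dx=+1,dy=+6->C
Step 2: C = 5, D = 10, total pairs = 15.
Step 3: tau = (C - D)/(n(n-1)/2) = (5 - 10)/15 = -0.333333.
Step 4: Exact two-sided p-value (enumerate n! = 720 permutations of y under H0): p = 0.469444.
Step 5: alpha = 0.05. fail to reject H0.

tau_b = -0.3333 (C=5, D=10), p = 0.469444, fail to reject H0.


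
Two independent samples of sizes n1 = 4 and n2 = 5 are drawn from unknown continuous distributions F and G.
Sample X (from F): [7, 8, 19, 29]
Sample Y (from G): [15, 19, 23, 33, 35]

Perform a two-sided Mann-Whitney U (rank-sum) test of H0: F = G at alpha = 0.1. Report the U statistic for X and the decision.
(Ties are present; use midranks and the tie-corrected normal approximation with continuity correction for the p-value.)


Step 1: Combine and sort all 9 observations; assign midranks.
sorted (value, group): (7,X), (8,X), (15,Y), (19,X), (19,Y), (23,Y), (29,X), (33,Y), (35,Y)
ranks: 7->1, 8->2, 15->3, 19->4.5, 19->4.5, 23->6, 29->7, 33->8, 35->9
Step 2: Rank sum for X: R1 = 1 + 2 + 4.5 + 7 = 14.5.
Step 3: U_X = R1 - n1(n1+1)/2 = 14.5 - 4*5/2 = 14.5 - 10 = 4.5.
       U_Y = n1*n2 - U_X = 20 - 4.5 = 15.5.
Step 4: Ties are present, so use the tie-corrected normal approximation (with continuity correction) for the p-value.
Step 5: p-value = 0.218742; compare to alpha = 0.1. fail to reject H0.

U_X = 4.5, p = 0.218742, fail to reject H0 at alpha = 0.1.


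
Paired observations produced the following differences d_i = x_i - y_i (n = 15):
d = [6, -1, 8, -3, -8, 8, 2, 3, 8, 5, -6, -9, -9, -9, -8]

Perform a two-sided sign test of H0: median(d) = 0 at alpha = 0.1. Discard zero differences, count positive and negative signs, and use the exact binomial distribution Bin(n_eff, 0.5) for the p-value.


Step 1: Discard zero differences. Original n = 15; n_eff = number of nonzero differences = 15.
Nonzero differences (with sign): +6, -1, +8, -3, -8, +8, +2, +3, +8, +5, -6, -9, -9, -9, -8
Step 2: Count signs: positive = 7, negative = 8.
Step 3: Under H0: P(positive) = 0.5, so the number of positives S ~ Bin(15, 0.5).
Step 4: Two-sided exact p-value = sum of Bin(15,0.5) probabilities at or below the observed probability = 1.000000.
Step 5: alpha = 0.1. fail to reject H0.

n_eff = 15, pos = 7, neg = 8, p = 1.000000, fail to reject H0.


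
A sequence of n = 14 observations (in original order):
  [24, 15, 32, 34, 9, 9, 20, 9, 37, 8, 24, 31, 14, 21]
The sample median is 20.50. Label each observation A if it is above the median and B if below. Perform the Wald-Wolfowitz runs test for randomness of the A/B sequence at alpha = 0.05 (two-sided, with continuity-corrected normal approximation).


Step 1: Compute median = 20.50; label A = above, B = below.
Labels in order: ABAABBBBABAABA  (n_A = 7, n_B = 7)
Step 2: Count runs R = 9.
Step 3: Under H0 (random ordering), E[R] = 2*n_A*n_B/(n_A+n_B) + 1 = 2*7*7/14 + 1 = 8.0000.
        Var[R] = 2*n_A*n_B*(2*n_A*n_B - n_A - n_B) / ((n_A+n_B)^2 * (n_A+n_B-1)) = 8232/2548 = 3.2308.
        SD[R] = 1.7974.
Step 4: Continuity-corrected z = (R - 0.5 - E[R]) / SD[R] = (9 - 0.5 - 8.0000) / 1.7974 = 0.2782.
Step 5: Two-sided p-value via normal approximation = 2*(1 - Phi(|z|)) = 0.780879.
Step 6: alpha = 0.05. fail to reject H0.

R = 9, z = 0.2782, p = 0.780879, fail to reject H0.


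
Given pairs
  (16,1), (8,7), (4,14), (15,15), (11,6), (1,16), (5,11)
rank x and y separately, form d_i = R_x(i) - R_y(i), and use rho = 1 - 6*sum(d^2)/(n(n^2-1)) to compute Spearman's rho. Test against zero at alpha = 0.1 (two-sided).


Step 1: Rank x and y separately (midranks; no ties here).
rank(x): 16->7, 8->4, 4->2, 15->6, 11->5, 1->1, 5->3
rank(y): 1->1, 7->3, 14->5, 15->6, 6->2, 16->7, 11->4
Step 2: d_i = R_x(i) - R_y(i); compute d_i^2.
  (7-1)^2=36, (4-3)^2=1, (2-5)^2=9, (6-6)^2=0, (5-2)^2=9, (1-7)^2=36, (3-4)^2=1
sum(d^2) = 92.
Step 3: rho = 1 - 6*92 / (7*(7^2 - 1)) = 1 - 552/336 = -0.642857.
Step 4: Under H0, t = rho * sqrt((n-2)/(1-rho^2)) = -1.8766 ~ t(5).
Step 5: Two-sided p-value from the t-distribution with 5 df = 0.119392.
Step 6: alpha = 0.1. fail to reject H0.

rho = -0.6429, p = 0.119392, fail to reject H0 at alpha = 0.1.


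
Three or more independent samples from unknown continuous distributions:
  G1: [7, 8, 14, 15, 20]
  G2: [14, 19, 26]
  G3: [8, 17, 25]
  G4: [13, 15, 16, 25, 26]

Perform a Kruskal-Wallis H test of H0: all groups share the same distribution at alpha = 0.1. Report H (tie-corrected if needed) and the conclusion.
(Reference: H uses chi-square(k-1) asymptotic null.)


Step 1: Combine all N = 16 observations and assign midranks.
sorted (value, group, rank): (7,G1,1), (8,G1,2.5), (8,G3,2.5), (13,G4,4), (14,G1,5.5), (14,G2,5.5), (15,G1,7.5), (15,G4,7.5), (16,G4,9), (17,G3,10), (19,G2,11), (20,G1,12), (25,G3,13.5), (25,G4,13.5), (26,G2,15.5), (26,G4,15.5)
Step 2: Sum ranks within each group.
R_1 = 28.5 (n_1 = 5)
R_2 = 32 (n_2 = 3)
R_3 = 26 (n_3 = 3)
R_4 = 49.5 (n_4 = 5)
Step 3: H = 12/(N(N+1)) * sum(R_i^2/n_i) - 3(N+1)
     = 12/(16*17) * (28.5^2/5 + 32^2/3 + 26^2/3 + 49.5^2/5) - 3*17
     = 0.044118 * 1219.17 - 51
     = 2.786765.
Step 4: Ties present; correction factor C = 1 - 30/(16^3 - 16) = 0.992647. Corrected H = 2.786765 / 0.992647 = 2.807407.
Step 5: Under H0, H ~ chi^2(3); p-value = 0.422282.
Step 6: alpha = 0.1. fail to reject H0.

H = 2.8074, df = 3, p = 0.422282, fail to reject H0.


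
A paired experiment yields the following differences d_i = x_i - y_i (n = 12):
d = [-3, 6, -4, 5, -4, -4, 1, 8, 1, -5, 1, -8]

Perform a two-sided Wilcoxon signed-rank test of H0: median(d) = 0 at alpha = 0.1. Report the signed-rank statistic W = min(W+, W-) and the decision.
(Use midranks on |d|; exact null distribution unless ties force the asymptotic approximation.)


Step 1: Drop any zero differences (none here) and take |d_i|.
|d| = [3, 6, 4, 5, 4, 4, 1, 8, 1, 5, 1, 8]
Step 2: Midrank |d_i| (ties get averaged ranks).
ranks: |3|->4, |6|->10, |4|->6, |5|->8.5, |4|->6, |4|->6, |1|->2, |8|->11.5, |1|->2, |5|->8.5, |1|->2, |8|->11.5
Step 3: Attach original signs; sum ranks with positive sign and with negative sign.
W+ = 10 + 8.5 + 2 + 11.5 + 2 + 2 = 36
W- = 4 + 6 + 6 + 6 + 8.5 + 11.5 = 42
(Check: W+ + W- = 78 should equal n(n+1)/2 = 78.)
Step 4: Test statistic W = min(W+, W-) = 36.
Step 5: Ties in |d|, so use the tie-corrected normal approximation.
        E[W] = n(n+1)/4 = 12*13/4 = 39.
        Tie groups: |d|=1 (t=3), |d|=4 (t=3), |d|=5 (t=2), |d|=8 (t=2); sum(t^3 - t) = 60.
        Var[W] = n(n+1)(2n+1)/24 - sum(t^3-t)/48 = 3900/24 - 60/48 = 161.25.
        z = (W - E[W]) / sqrt(Var[W]) = (36 - 39) / 12.6984 = -0.2362.
        Two-sided p = 2*Phi(z) = 0.813239.
Step 6: alpha = 0.1. fail to reject H0.

W+ = 36, W- = 42, W = min = 36, p = 0.813239, fail to reject H0.


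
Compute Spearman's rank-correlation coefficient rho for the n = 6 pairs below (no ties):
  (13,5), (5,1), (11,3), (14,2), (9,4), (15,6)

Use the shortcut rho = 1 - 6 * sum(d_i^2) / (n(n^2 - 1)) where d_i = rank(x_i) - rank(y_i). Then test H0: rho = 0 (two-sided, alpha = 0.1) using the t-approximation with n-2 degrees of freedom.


Step 1: Rank x and y separately (midranks; no ties here).
rank(x): 13->4, 5->1, 11->3, 14->5, 9->2, 15->6
rank(y): 5->5, 1->1, 3->3, 2->2, 4->4, 6->6
Step 2: d_i = R_x(i) - R_y(i); compute d_i^2.
  (4-5)^2=1, (1-1)^2=0, (3-3)^2=0, (5-2)^2=9, (2-4)^2=4, (6-6)^2=0
sum(d^2) = 14.
Step 3: rho = 1 - 6*14 / (6*(6^2 - 1)) = 1 - 84/210 = 0.600000.
Step 4: Under H0, t = rho * sqrt((n-2)/(1-rho^2)) = 1.5000 ~ t(4).
Step 5: Two-sided p-value from the t-distribution with 4 df = 0.208000.
Step 6: alpha = 0.1. fail to reject H0.

rho = 0.6000, p = 0.208000, fail to reject H0 at alpha = 0.1.


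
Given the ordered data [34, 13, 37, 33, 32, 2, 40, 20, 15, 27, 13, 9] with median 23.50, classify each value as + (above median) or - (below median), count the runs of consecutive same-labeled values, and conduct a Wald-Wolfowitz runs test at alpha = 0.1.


Step 1: Compute median = 23.50; label A = above, B = below.
Labels in order: ABAAABABBABB  (n_A = 6, n_B = 6)
Step 2: Count runs R = 8.
Step 3: Under H0 (random ordering), E[R] = 2*n_A*n_B/(n_A+n_B) + 1 = 2*6*6/12 + 1 = 7.0000.
        Var[R] = 2*n_A*n_B*(2*n_A*n_B - n_A - n_B) / ((n_A+n_B)^2 * (n_A+n_B-1)) = 4320/1584 = 2.7273.
        SD[R] = 1.6514.
Step 4: Continuity-corrected z = (R - 0.5 - E[R]) / SD[R] = (8 - 0.5 - 7.0000) / 1.6514 = 0.3028.
Step 5: Two-sided p-value via normal approximation = 2*(1 - Phi(|z|)) = 0.762069.
Step 6: alpha = 0.1. fail to reject H0.

R = 8, z = 0.3028, p = 0.762069, fail to reject H0.


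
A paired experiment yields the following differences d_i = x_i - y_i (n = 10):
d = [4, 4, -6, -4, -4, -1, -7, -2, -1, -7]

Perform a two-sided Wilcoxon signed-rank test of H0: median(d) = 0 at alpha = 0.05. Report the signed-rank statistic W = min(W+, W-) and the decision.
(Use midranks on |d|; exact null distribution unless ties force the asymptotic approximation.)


Step 1: Drop any zero differences (none here) and take |d_i|.
|d| = [4, 4, 6, 4, 4, 1, 7, 2, 1, 7]
Step 2: Midrank |d_i| (ties get averaged ranks).
ranks: |4|->5.5, |4|->5.5, |6|->8, |4|->5.5, |4|->5.5, |1|->1.5, |7|->9.5, |2|->3, |1|->1.5, |7|->9.5
Step 3: Attach original signs; sum ranks with positive sign and with negative sign.
W+ = 5.5 + 5.5 = 11
W- = 8 + 5.5 + 5.5 + 1.5 + 9.5 + 3 + 1.5 + 9.5 = 44
(Check: W+ + W- = 55 should equal n(n+1)/2 = 55.)
Step 4: Test statistic W = min(W+, W-) = 11.
Step 5: Ties in |d|, so use the tie-corrected normal approximation.
        E[W] = n(n+1)/4 = 10*11/4 = 27.5.
        Tie groups: |d|=1 (t=2), |d|=4 (t=4), |d|=7 (t=2); sum(t^3 - t) = 72.
        Var[W] = n(n+1)(2n+1)/24 - sum(t^3-t)/48 = 2310/24 - 72/48 = 94.75.
        z = (W - E[W]) / sqrt(Var[W]) = (11 - 27.5) / 9.7340 = -1.6951.
        Two-sided p = 2*Phi(z) = 0.090057.
Step 6: alpha = 0.05. fail to reject H0.

W+ = 11, W- = 44, W = min = 11, p = 0.090057, fail to reject H0.


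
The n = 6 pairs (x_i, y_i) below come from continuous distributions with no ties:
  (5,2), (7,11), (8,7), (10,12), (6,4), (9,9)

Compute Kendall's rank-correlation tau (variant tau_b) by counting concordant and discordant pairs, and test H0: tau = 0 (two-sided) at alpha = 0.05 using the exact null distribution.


Step 1: Enumerate the 15 unordered pairs (i,j) with i<j and classify each by sign(x_j-x_i) * sign(y_j-y_i).
  (1,2):dx=+2,dy=+9->C; (1,3):dx=+3,dy=+5->C; (1,4):dx=+5,dy=+10->C; (1,5):dx=+1,dy=+2->C
  (1,6):dx=+4,dy=+7->C; (2,3):dx=+1,dy=-4->D; (2,4):dx=+3,dy=+1->C; (2,5):dx=-1,dy=-7->C
  (2,6):dx=+2,dy=-2->D; (3,4):dx=+2,dy=+5->C; (3,5):dx=-2,dy=-3->C; (3,6):dx=+1,dy=+2->C
  (4,5):dx=-4,dy=-8->C; (4,6):dx=-1,dy=-3->C; (5,6):dx=+3,dy=+5->C
Step 2: C = 13, D = 2, total pairs = 15.
Step 3: tau = (C - D)/(n(n-1)/2) = (13 - 2)/15 = 0.733333.
Step 4: Exact two-sided p-value (enumerate n! = 720 permutations of y under H0): p = 0.055556.
Step 5: alpha = 0.05. fail to reject H0.

tau_b = 0.7333 (C=13, D=2), p = 0.055556, fail to reject H0.


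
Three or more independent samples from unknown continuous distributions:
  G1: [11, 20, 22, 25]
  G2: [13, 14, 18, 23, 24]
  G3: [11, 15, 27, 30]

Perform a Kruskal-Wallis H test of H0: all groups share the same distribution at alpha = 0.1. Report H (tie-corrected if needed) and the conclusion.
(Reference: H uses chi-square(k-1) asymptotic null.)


Step 1: Combine all N = 13 observations and assign midranks.
sorted (value, group, rank): (11,G1,1.5), (11,G3,1.5), (13,G2,3), (14,G2,4), (15,G3,5), (18,G2,6), (20,G1,7), (22,G1,8), (23,G2,9), (24,G2,10), (25,G1,11), (27,G3,12), (30,G3,13)
Step 2: Sum ranks within each group.
R_1 = 27.5 (n_1 = 4)
R_2 = 32 (n_2 = 5)
R_3 = 31.5 (n_3 = 4)
Step 3: H = 12/(N(N+1)) * sum(R_i^2/n_i) - 3(N+1)
     = 12/(13*14) * (27.5^2/4 + 32^2/5 + 31.5^2/4) - 3*14
     = 0.065934 * 641.925 - 42
     = 0.324725.
Step 4: Ties present; correction factor C = 1 - 6/(13^3 - 13) = 0.997253. Corrected H = 0.324725 / 0.997253 = 0.325620.
Step 5: Under H0, H ~ chi^2(2); p-value = 0.849753.
Step 6: alpha = 0.1. fail to reject H0.

H = 0.3256, df = 2, p = 0.849753, fail to reject H0.


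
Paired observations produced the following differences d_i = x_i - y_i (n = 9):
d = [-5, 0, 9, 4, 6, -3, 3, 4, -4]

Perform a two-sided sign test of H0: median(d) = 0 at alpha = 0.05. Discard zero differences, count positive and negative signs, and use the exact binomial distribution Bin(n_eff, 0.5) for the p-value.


Step 1: Discard zero differences. Original n = 9; n_eff = number of nonzero differences = 8.
Nonzero differences (with sign): -5, +9, +4, +6, -3, +3, +4, -4
Step 2: Count signs: positive = 5, negative = 3.
Step 3: Under H0: P(positive) = 0.5, so the number of positives S ~ Bin(8, 0.5).
Step 4: Two-sided exact p-value = sum of Bin(8,0.5) probabilities at or below the observed probability = 0.726562.
Step 5: alpha = 0.05. fail to reject H0.

n_eff = 8, pos = 5, neg = 3, p = 0.726562, fail to reject H0.


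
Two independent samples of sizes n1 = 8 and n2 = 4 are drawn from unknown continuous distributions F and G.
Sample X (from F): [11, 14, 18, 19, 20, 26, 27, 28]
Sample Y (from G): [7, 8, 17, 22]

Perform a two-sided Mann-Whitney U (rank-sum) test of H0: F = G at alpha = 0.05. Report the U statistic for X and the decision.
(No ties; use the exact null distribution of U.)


Step 1: Combine and sort all 12 observations; assign midranks.
sorted (value, group): (7,Y), (8,Y), (11,X), (14,X), (17,Y), (18,X), (19,X), (20,X), (22,Y), (26,X), (27,X), (28,X)
ranks: 7->1, 8->2, 11->3, 14->4, 17->5, 18->6, 19->7, 20->8, 22->9, 26->10, 27->11, 28->12
Step 2: Rank sum for X: R1 = 3 + 4 + 6 + 7 + 8 + 10 + 11 + 12 = 61.
Step 3: U_X = R1 - n1(n1+1)/2 = 61 - 8*9/2 = 61 - 36 = 25.
       U_Y = n1*n2 - U_X = 32 - 25 = 7.
Step 4: No ties, so the exact null distribution of U (based on enumerating the C(12,8) = 495 equally likely rank assignments) gives the two-sided p-value.
Step 5: p-value = 0.153535; compare to alpha = 0.05. fail to reject H0.

U_X = 25, p = 0.153535, fail to reject H0 at alpha = 0.05.


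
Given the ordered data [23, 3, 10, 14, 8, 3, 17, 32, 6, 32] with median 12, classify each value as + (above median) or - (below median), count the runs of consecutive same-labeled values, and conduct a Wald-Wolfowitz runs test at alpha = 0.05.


Step 1: Compute median = 12; label A = above, B = below.
Labels in order: ABBABBAABA  (n_A = 5, n_B = 5)
Step 2: Count runs R = 7.
Step 3: Under H0 (random ordering), E[R] = 2*n_A*n_B/(n_A+n_B) + 1 = 2*5*5/10 + 1 = 6.0000.
        Var[R] = 2*n_A*n_B*(2*n_A*n_B - n_A - n_B) / ((n_A+n_B)^2 * (n_A+n_B-1)) = 2000/900 = 2.2222.
        SD[R] = 1.4907.
Step 4: Continuity-corrected z = (R - 0.5 - E[R]) / SD[R] = (7 - 0.5 - 6.0000) / 1.4907 = 0.3354.
Step 5: Two-sided p-value via normal approximation = 2*(1 - Phi(|z|)) = 0.737316.
Step 6: alpha = 0.05. fail to reject H0.

R = 7, z = 0.3354, p = 0.737316, fail to reject H0.


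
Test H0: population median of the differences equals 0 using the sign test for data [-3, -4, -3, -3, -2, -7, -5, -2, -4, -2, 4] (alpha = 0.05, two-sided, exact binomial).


Step 1: Discard zero differences. Original n = 11; n_eff = number of nonzero differences = 11.
Nonzero differences (with sign): -3, -4, -3, -3, -2, -7, -5, -2, -4, -2, +4
Step 2: Count signs: positive = 1, negative = 10.
Step 3: Under H0: P(positive) = 0.5, so the number of positives S ~ Bin(11, 0.5).
Step 4: Two-sided exact p-value = sum of Bin(11,0.5) probabilities at or below the observed probability = 0.011719.
Step 5: alpha = 0.05. reject H0.

n_eff = 11, pos = 1, neg = 10, p = 0.011719, reject H0.


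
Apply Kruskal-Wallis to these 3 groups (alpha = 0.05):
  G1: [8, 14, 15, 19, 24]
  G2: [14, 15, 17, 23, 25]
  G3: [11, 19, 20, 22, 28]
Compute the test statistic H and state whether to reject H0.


Step 1: Combine all N = 15 observations and assign midranks.
sorted (value, group, rank): (8,G1,1), (11,G3,2), (14,G1,3.5), (14,G2,3.5), (15,G1,5.5), (15,G2,5.5), (17,G2,7), (19,G1,8.5), (19,G3,8.5), (20,G3,10), (22,G3,11), (23,G2,12), (24,G1,13), (25,G2,14), (28,G3,15)
Step 2: Sum ranks within each group.
R_1 = 31.5 (n_1 = 5)
R_2 = 42 (n_2 = 5)
R_3 = 46.5 (n_3 = 5)
Step 3: H = 12/(N(N+1)) * sum(R_i^2/n_i) - 3(N+1)
     = 12/(15*16) * (31.5^2/5 + 42^2/5 + 46.5^2/5) - 3*16
     = 0.050000 * 983.7 - 48
     = 1.185000.
Step 4: Ties present; correction factor C = 1 - 18/(15^3 - 15) = 0.994643. Corrected H = 1.185000 / 0.994643 = 1.191382.
Step 5: Under H0, H ~ chi^2(2); p-value = 0.551181.
Step 6: alpha = 0.05. fail to reject H0.

H = 1.1914, df = 2, p = 0.551181, fail to reject H0.


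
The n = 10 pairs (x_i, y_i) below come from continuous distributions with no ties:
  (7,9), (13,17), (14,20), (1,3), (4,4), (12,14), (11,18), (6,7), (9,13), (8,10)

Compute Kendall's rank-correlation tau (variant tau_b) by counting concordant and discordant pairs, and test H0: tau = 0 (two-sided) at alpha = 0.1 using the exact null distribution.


Step 1: Enumerate the 45 unordered pairs (i,j) with i<j and classify each by sign(x_j-x_i) * sign(y_j-y_i).
  (1,2):dx=+6,dy=+8->C; (1,3):dx=+7,dy=+11->C; (1,4):dx=-6,dy=-6->C; (1,5):dx=-3,dy=-5->C
  (1,6):dx=+5,dy=+5->C; (1,7):dx=+4,dy=+9->C; (1,8):dx=-1,dy=-2->C; (1,9):dx=+2,dy=+4->C
  (1,10):dx=+1,dy=+1->C; (2,3):dx=+1,dy=+3->C; (2,4):dx=-12,dy=-14->C; (2,5):dx=-9,dy=-13->C
  (2,6):dx=-1,dy=-3->C; (2,7):dx=-2,dy=+1->D; (2,8):dx=-7,dy=-10->C; (2,9):dx=-4,dy=-4->C
  (2,10):dx=-5,dy=-7->C; (3,4):dx=-13,dy=-17->C; (3,5):dx=-10,dy=-16->C; (3,6):dx=-2,dy=-6->C
  (3,7):dx=-3,dy=-2->C; (3,8):dx=-8,dy=-13->C; (3,9):dx=-5,dy=-7->C; (3,10):dx=-6,dy=-10->C
  (4,5):dx=+3,dy=+1->C; (4,6):dx=+11,dy=+11->C; (4,7):dx=+10,dy=+15->C; (4,8):dx=+5,dy=+4->C
  (4,9):dx=+8,dy=+10->C; (4,10):dx=+7,dy=+7->C; (5,6):dx=+8,dy=+10->C; (5,7):dx=+7,dy=+14->C
  (5,8):dx=+2,dy=+3->C; (5,9):dx=+5,dy=+9->C; (5,10):dx=+4,dy=+6->C; (6,7):dx=-1,dy=+4->D
  (6,8):dx=-6,dy=-7->C; (6,9):dx=-3,dy=-1->C; (6,10):dx=-4,dy=-4->C; (7,8):dx=-5,dy=-11->C
  (7,9):dx=-2,dy=-5->C; (7,10):dx=-3,dy=-8->C; (8,9):dx=+3,dy=+6->C; (8,10):dx=+2,dy=+3->C
  (9,10):dx=-1,dy=-3->C
Step 2: C = 43, D = 2, total pairs = 45.
Step 3: tau = (C - D)/(n(n-1)/2) = (43 - 2)/45 = 0.911111.
Step 4: Exact two-sided p-value (enumerate n! = 3628800 permutations of y under H0): p = 0.000030.
Step 5: alpha = 0.1. reject H0.

tau_b = 0.9111 (C=43, D=2), p = 0.000030, reject H0.


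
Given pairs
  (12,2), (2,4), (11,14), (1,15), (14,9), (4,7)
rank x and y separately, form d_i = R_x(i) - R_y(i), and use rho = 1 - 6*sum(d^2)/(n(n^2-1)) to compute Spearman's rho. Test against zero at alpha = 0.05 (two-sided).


Step 1: Rank x and y separately (midranks; no ties here).
rank(x): 12->5, 2->2, 11->4, 1->1, 14->6, 4->3
rank(y): 2->1, 4->2, 14->5, 15->6, 9->4, 7->3
Step 2: d_i = R_x(i) - R_y(i); compute d_i^2.
  (5-1)^2=16, (2-2)^2=0, (4-5)^2=1, (1-6)^2=25, (6-4)^2=4, (3-3)^2=0
sum(d^2) = 46.
Step 3: rho = 1 - 6*46 / (6*(6^2 - 1)) = 1 - 276/210 = -0.314286.
Step 4: Under H0, t = rho * sqrt((n-2)/(1-rho^2)) = -0.6621 ~ t(4).
Step 5: Two-sided p-value from the t-distribution with 4 df = 0.544093.
Step 6: alpha = 0.05. fail to reject H0.

rho = -0.3143, p = 0.544093, fail to reject H0 at alpha = 0.05.


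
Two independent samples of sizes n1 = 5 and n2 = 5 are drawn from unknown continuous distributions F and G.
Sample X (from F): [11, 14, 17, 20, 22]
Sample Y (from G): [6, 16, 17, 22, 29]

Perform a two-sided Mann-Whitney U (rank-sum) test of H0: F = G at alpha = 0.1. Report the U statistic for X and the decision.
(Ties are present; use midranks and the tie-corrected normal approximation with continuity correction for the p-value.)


Step 1: Combine and sort all 10 observations; assign midranks.
sorted (value, group): (6,Y), (11,X), (14,X), (16,Y), (17,X), (17,Y), (20,X), (22,X), (22,Y), (29,Y)
ranks: 6->1, 11->2, 14->3, 16->4, 17->5.5, 17->5.5, 20->7, 22->8.5, 22->8.5, 29->10
Step 2: Rank sum for X: R1 = 2 + 3 + 5.5 + 7 + 8.5 = 26.
Step 3: U_X = R1 - n1(n1+1)/2 = 26 - 5*6/2 = 26 - 15 = 11.
       U_Y = n1*n2 - U_X = 25 - 11 = 14.
Step 4: Ties are present, so use the tie-corrected normal approximation (with continuity correction) for the p-value.
Step 5: p-value = 0.833534; compare to alpha = 0.1. fail to reject H0.

U_X = 11, p = 0.833534, fail to reject H0 at alpha = 0.1.


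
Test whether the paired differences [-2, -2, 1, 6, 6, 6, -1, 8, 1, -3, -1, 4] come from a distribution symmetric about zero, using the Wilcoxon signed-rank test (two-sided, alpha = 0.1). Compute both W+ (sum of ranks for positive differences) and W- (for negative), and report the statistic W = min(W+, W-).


Step 1: Drop any zero differences (none here) and take |d_i|.
|d| = [2, 2, 1, 6, 6, 6, 1, 8, 1, 3, 1, 4]
Step 2: Midrank |d_i| (ties get averaged ranks).
ranks: |2|->5.5, |2|->5.5, |1|->2.5, |6|->10, |6|->10, |6|->10, |1|->2.5, |8|->12, |1|->2.5, |3|->7, |1|->2.5, |4|->8
Step 3: Attach original signs; sum ranks with positive sign and with negative sign.
W+ = 2.5 + 10 + 10 + 10 + 12 + 2.5 + 8 = 55
W- = 5.5 + 5.5 + 2.5 + 7 + 2.5 = 23
(Check: W+ + W- = 78 should equal n(n+1)/2 = 78.)
Step 4: Test statistic W = min(W+, W-) = 23.
Step 5: Ties in |d|, so use the tie-corrected normal approximation.
        E[W] = n(n+1)/4 = 12*13/4 = 39.
        Tie groups: |d|=1 (t=4), |d|=2 (t=2), |d|=6 (t=3); sum(t^3 - t) = 90.
        Var[W] = n(n+1)(2n+1)/24 - sum(t^3-t)/48 = 3900/24 - 90/48 = 160.625.
        z = (W - E[W]) / sqrt(Var[W]) = (23 - 39) / 12.6738 = -1.2624.
        Two-sided p = 2*Phi(z) = 0.206788.
Step 6: alpha = 0.1. fail to reject H0.

W+ = 55, W- = 23, W = min = 23, p = 0.206788, fail to reject H0.


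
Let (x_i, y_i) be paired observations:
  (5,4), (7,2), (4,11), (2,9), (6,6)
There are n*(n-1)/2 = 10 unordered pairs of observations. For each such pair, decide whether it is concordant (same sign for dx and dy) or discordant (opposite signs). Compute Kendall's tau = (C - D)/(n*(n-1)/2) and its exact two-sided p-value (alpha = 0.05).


Step 1: Enumerate the 10 unordered pairs (i,j) with i<j and classify each by sign(x_j-x_i) * sign(y_j-y_i).
  (1,2):dx=+2,dy=-2->D; (1,3):dx=-1,dy=+7->D; (1,4):dx=-3,dy=+5->D; (1,5):dx=+1,dy=+2->C
  (2,3):dx=-3,dy=+9->D; (2,4):dx=-5,dy=+7->D; (2,5):dx=-1,dy=+4->D; (3,4):dx=-2,dy=-2->C
  (3,5):dx=+2,dy=-5->D; (4,5):dx=+4,dy=-3->D
Step 2: C = 2, D = 8, total pairs = 10.
Step 3: tau = (C - D)/(n(n-1)/2) = (2 - 8)/10 = -0.600000.
Step 4: Exact two-sided p-value (enumerate n! = 120 permutations of y under H0): p = 0.233333.
Step 5: alpha = 0.05. fail to reject H0.

tau_b = -0.6000 (C=2, D=8), p = 0.233333, fail to reject H0.


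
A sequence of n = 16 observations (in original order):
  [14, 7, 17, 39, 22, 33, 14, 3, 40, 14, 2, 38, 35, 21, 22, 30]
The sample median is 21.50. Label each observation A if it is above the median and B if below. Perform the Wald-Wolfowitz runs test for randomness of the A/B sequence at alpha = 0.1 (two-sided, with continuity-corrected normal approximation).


Step 1: Compute median = 21.50; label A = above, B = below.
Labels in order: BBBAAABBABBAABAA  (n_A = 8, n_B = 8)
Step 2: Count runs R = 8.
Step 3: Under H0 (random ordering), E[R] = 2*n_A*n_B/(n_A+n_B) + 1 = 2*8*8/16 + 1 = 9.0000.
        Var[R] = 2*n_A*n_B*(2*n_A*n_B - n_A - n_B) / ((n_A+n_B)^2 * (n_A+n_B-1)) = 14336/3840 = 3.7333.
        SD[R] = 1.9322.
Step 4: Continuity-corrected z = (R + 0.5 - E[R]) / SD[R] = (8 + 0.5 - 9.0000) / 1.9322 = -0.2588.
Step 5: Two-sided p-value via normal approximation = 2*(1 - Phi(|z|)) = 0.795809.
Step 6: alpha = 0.1. fail to reject H0.

R = 8, z = -0.2588, p = 0.795809, fail to reject H0.


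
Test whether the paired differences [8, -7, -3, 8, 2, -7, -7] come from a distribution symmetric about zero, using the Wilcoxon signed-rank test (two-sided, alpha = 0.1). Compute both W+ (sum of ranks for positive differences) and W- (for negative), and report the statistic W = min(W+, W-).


Step 1: Drop any zero differences (none here) and take |d_i|.
|d| = [8, 7, 3, 8, 2, 7, 7]
Step 2: Midrank |d_i| (ties get averaged ranks).
ranks: |8|->6.5, |7|->4, |3|->2, |8|->6.5, |2|->1, |7|->4, |7|->4
Step 3: Attach original signs; sum ranks with positive sign and with negative sign.
W+ = 6.5 + 6.5 + 1 = 14
W- = 4 + 2 + 4 + 4 = 14
(Check: W+ + W- = 28 should equal n(n+1)/2 = 28.)
Step 4: Test statistic W = min(W+, W-) = 14.
Step 5: Ties in |d|, so use the tie-corrected normal approximation.
        E[W] = n(n+1)/4 = 7*8/4 = 14.
        Tie groups: |d|=7 (t=3), |d|=8 (t=2); sum(t^3 - t) = 30.
        Var[W] = n(n+1)(2n+1)/24 - sum(t^3-t)/48 = 840/24 - 30/48 = 34.375.
        z = (W - E[W]) / sqrt(Var[W]) = (14 - 14) / 5.8630 = 0.0000.
        Two-sided p = 2*Phi(z) = 1.000000.
Step 6: alpha = 0.1. fail to reject H0.

W+ = 14, W- = 14, W = min = 14, p = 1.000000, fail to reject H0.


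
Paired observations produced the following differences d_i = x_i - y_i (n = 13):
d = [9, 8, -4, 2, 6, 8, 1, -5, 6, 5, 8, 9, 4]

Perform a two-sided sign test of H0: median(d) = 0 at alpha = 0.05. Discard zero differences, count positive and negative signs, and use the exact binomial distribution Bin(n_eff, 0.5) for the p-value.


Step 1: Discard zero differences. Original n = 13; n_eff = number of nonzero differences = 13.
Nonzero differences (with sign): +9, +8, -4, +2, +6, +8, +1, -5, +6, +5, +8, +9, +4
Step 2: Count signs: positive = 11, negative = 2.
Step 3: Under H0: P(positive) = 0.5, so the number of positives S ~ Bin(13, 0.5).
Step 4: Two-sided exact p-value = sum of Bin(13,0.5) probabilities at or below the observed probability = 0.022461.
Step 5: alpha = 0.05. reject H0.

n_eff = 13, pos = 11, neg = 2, p = 0.022461, reject H0.


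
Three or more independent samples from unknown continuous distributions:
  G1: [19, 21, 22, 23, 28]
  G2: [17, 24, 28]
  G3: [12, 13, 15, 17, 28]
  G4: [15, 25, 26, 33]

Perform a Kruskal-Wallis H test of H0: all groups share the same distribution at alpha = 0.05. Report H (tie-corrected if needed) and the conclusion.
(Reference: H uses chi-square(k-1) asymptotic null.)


Step 1: Combine all N = 17 observations and assign midranks.
sorted (value, group, rank): (12,G3,1), (13,G3,2), (15,G3,3.5), (15,G4,3.5), (17,G2,5.5), (17,G3,5.5), (19,G1,7), (21,G1,8), (22,G1,9), (23,G1,10), (24,G2,11), (25,G4,12), (26,G4,13), (28,G1,15), (28,G2,15), (28,G3,15), (33,G4,17)
Step 2: Sum ranks within each group.
R_1 = 49 (n_1 = 5)
R_2 = 31.5 (n_2 = 3)
R_3 = 27 (n_3 = 5)
R_4 = 45.5 (n_4 = 4)
Step 3: H = 12/(N(N+1)) * sum(R_i^2/n_i) - 3(N+1)
     = 12/(17*18) * (49^2/5 + 31.5^2/3 + 27^2/5 + 45.5^2/4) - 3*18
     = 0.039216 * 1474.31 - 54
     = 3.816176.
Step 4: Ties present; correction factor C = 1 - 36/(17^3 - 17) = 0.992647. Corrected H = 3.816176 / 0.992647 = 3.844444.
Step 5: Under H0, H ~ chi^2(3); p-value = 0.278759.
Step 6: alpha = 0.05. fail to reject H0.

H = 3.8444, df = 3, p = 0.278759, fail to reject H0.


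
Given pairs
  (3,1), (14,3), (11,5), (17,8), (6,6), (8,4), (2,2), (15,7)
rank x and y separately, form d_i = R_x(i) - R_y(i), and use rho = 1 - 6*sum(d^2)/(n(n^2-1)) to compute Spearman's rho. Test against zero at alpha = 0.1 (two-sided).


Step 1: Rank x and y separately (midranks; no ties here).
rank(x): 3->2, 14->6, 11->5, 17->8, 6->3, 8->4, 2->1, 15->7
rank(y): 1->1, 3->3, 5->5, 8->8, 6->6, 4->4, 2->2, 7->7
Step 2: d_i = R_x(i) - R_y(i); compute d_i^2.
  (2-1)^2=1, (6-3)^2=9, (5-5)^2=0, (8-8)^2=0, (3-6)^2=9, (4-4)^2=0, (1-2)^2=1, (7-7)^2=0
sum(d^2) = 20.
Step 3: rho = 1 - 6*20 / (8*(8^2 - 1)) = 1 - 120/504 = 0.761905.
Step 4: Under H0, t = rho * sqrt((n-2)/(1-rho^2)) = 2.8814 ~ t(6).
Step 5: Two-sided p-value from the t-distribution with 6 df = 0.028005.
Step 6: alpha = 0.1. reject H0.

rho = 0.7619, p = 0.028005, reject H0 at alpha = 0.1.


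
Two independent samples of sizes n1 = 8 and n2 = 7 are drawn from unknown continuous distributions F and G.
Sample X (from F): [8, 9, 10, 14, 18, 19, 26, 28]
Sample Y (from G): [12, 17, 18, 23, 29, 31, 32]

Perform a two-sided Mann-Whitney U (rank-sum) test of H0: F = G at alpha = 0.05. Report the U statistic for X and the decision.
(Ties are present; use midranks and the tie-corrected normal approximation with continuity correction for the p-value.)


Step 1: Combine and sort all 15 observations; assign midranks.
sorted (value, group): (8,X), (9,X), (10,X), (12,Y), (14,X), (17,Y), (18,X), (18,Y), (19,X), (23,Y), (26,X), (28,X), (29,Y), (31,Y), (32,Y)
ranks: 8->1, 9->2, 10->3, 12->4, 14->5, 17->6, 18->7.5, 18->7.5, 19->9, 23->10, 26->11, 28->12, 29->13, 31->14, 32->15
Step 2: Rank sum for X: R1 = 1 + 2 + 3 + 5 + 7.5 + 9 + 11 + 12 = 50.5.
Step 3: U_X = R1 - n1(n1+1)/2 = 50.5 - 8*9/2 = 50.5 - 36 = 14.5.
       U_Y = n1*n2 - U_X = 56 - 14.5 = 41.5.
Step 4: Ties are present, so use the tie-corrected normal approximation (with continuity correction) for the p-value.
Step 5: p-value = 0.132118; compare to alpha = 0.05. fail to reject H0.

U_X = 14.5, p = 0.132118, fail to reject H0 at alpha = 0.05.


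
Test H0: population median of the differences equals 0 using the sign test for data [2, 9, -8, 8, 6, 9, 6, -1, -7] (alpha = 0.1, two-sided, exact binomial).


Step 1: Discard zero differences. Original n = 9; n_eff = number of nonzero differences = 9.
Nonzero differences (with sign): +2, +9, -8, +8, +6, +9, +6, -1, -7
Step 2: Count signs: positive = 6, negative = 3.
Step 3: Under H0: P(positive) = 0.5, so the number of positives S ~ Bin(9, 0.5).
Step 4: Two-sided exact p-value = sum of Bin(9,0.5) probabilities at or below the observed probability = 0.507812.
Step 5: alpha = 0.1. fail to reject H0.

n_eff = 9, pos = 6, neg = 3, p = 0.507812, fail to reject H0.


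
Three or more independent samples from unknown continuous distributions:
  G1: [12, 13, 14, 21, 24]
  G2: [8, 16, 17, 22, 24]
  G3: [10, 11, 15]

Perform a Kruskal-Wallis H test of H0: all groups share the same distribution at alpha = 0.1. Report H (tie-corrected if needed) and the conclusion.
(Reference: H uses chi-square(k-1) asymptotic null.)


Step 1: Combine all N = 13 observations and assign midranks.
sorted (value, group, rank): (8,G2,1), (10,G3,2), (11,G3,3), (12,G1,4), (13,G1,5), (14,G1,6), (15,G3,7), (16,G2,8), (17,G2,9), (21,G1,10), (22,G2,11), (24,G1,12.5), (24,G2,12.5)
Step 2: Sum ranks within each group.
R_1 = 37.5 (n_1 = 5)
R_2 = 41.5 (n_2 = 5)
R_3 = 12 (n_3 = 3)
Step 3: H = 12/(N(N+1)) * sum(R_i^2/n_i) - 3(N+1)
     = 12/(13*14) * (37.5^2/5 + 41.5^2/5 + 12^2/3) - 3*14
     = 0.065934 * 673.7 - 42
     = 2.419780.
Step 4: Ties present; correction factor C = 1 - 6/(13^3 - 13) = 0.997253. Corrected H = 2.419780 / 0.997253 = 2.426446.
Step 5: Under H0, H ~ chi^2(2); p-value = 0.297238.
Step 6: alpha = 0.1. fail to reject H0.

H = 2.4264, df = 2, p = 0.297238, fail to reject H0.


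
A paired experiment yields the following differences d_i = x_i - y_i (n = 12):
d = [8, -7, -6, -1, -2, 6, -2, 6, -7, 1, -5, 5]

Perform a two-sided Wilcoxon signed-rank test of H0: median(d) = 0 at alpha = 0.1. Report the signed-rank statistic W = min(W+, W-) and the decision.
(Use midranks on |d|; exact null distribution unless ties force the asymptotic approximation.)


Step 1: Drop any zero differences (none here) and take |d_i|.
|d| = [8, 7, 6, 1, 2, 6, 2, 6, 7, 1, 5, 5]
Step 2: Midrank |d_i| (ties get averaged ranks).
ranks: |8|->12, |7|->10.5, |6|->8, |1|->1.5, |2|->3.5, |6|->8, |2|->3.5, |6|->8, |7|->10.5, |1|->1.5, |5|->5.5, |5|->5.5
Step 3: Attach original signs; sum ranks with positive sign and with negative sign.
W+ = 12 + 8 + 8 + 1.5 + 5.5 = 35
W- = 10.5 + 8 + 1.5 + 3.5 + 3.5 + 10.5 + 5.5 = 43
(Check: W+ + W- = 78 should equal n(n+1)/2 = 78.)
Step 4: Test statistic W = min(W+, W-) = 35.
Step 5: Ties in |d|, so use the tie-corrected normal approximation.
        E[W] = n(n+1)/4 = 12*13/4 = 39.
        Tie groups: |d|=1 (t=2), |d|=2 (t=2), |d|=5 (t=2), |d|=6 (t=3), |d|=7 (t=2); sum(t^3 - t) = 48.
        Var[W] = n(n+1)(2n+1)/24 - sum(t^3-t)/48 = 3900/24 - 48/48 = 161.5.
        z = (W - E[W]) / sqrt(Var[W]) = (35 - 39) / 12.7083 = -0.3148.
        Two-sided p = 2*Phi(z) = 0.752947.
Step 6: alpha = 0.1. fail to reject H0.

W+ = 35, W- = 43, W = min = 35, p = 0.752947, fail to reject H0.


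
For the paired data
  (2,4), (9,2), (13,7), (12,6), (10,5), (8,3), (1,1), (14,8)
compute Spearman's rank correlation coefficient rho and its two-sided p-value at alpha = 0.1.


Step 1: Rank x and y separately (midranks; no ties here).
rank(x): 2->2, 9->4, 13->7, 12->6, 10->5, 8->3, 1->1, 14->8
rank(y): 4->4, 2->2, 7->7, 6->6, 5->5, 3->3, 1->1, 8->8
Step 2: d_i = R_x(i) - R_y(i); compute d_i^2.
  (2-4)^2=4, (4-2)^2=4, (7-7)^2=0, (6-6)^2=0, (5-5)^2=0, (3-3)^2=0, (1-1)^2=0, (8-8)^2=0
sum(d^2) = 8.
Step 3: rho = 1 - 6*8 / (8*(8^2 - 1)) = 1 - 48/504 = 0.904762.
Step 4: Under H0, t = rho * sqrt((n-2)/(1-rho^2)) = 5.2034 ~ t(6).
Step 5: Two-sided p-value from the t-distribution with 6 df = 0.002008.
Step 6: alpha = 0.1. reject H0.

rho = 0.9048, p = 0.002008, reject H0 at alpha = 0.1.


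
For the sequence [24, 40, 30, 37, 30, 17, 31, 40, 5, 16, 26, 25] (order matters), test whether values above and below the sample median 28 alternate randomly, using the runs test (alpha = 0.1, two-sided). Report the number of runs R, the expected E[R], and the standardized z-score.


Step 1: Compute median = 28; label A = above, B = below.
Labels in order: BAAAABAABBBB  (n_A = 6, n_B = 6)
Step 2: Count runs R = 5.
Step 3: Under H0 (random ordering), E[R] = 2*n_A*n_B/(n_A+n_B) + 1 = 2*6*6/12 + 1 = 7.0000.
        Var[R] = 2*n_A*n_B*(2*n_A*n_B - n_A - n_B) / ((n_A+n_B)^2 * (n_A+n_B-1)) = 4320/1584 = 2.7273.
        SD[R] = 1.6514.
Step 4: Continuity-corrected z = (R + 0.5 - E[R]) / SD[R] = (5 + 0.5 - 7.0000) / 1.6514 = -0.9083.
Step 5: Two-sided p-value via normal approximation = 2*(1 - Phi(|z|)) = 0.363722.
Step 6: alpha = 0.1. fail to reject H0.

R = 5, z = -0.9083, p = 0.363722, fail to reject H0.


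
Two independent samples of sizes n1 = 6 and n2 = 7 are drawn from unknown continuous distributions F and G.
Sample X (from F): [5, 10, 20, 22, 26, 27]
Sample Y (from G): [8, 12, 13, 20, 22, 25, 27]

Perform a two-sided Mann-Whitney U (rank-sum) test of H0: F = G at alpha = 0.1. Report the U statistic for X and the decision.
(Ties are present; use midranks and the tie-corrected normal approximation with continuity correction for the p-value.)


Step 1: Combine and sort all 13 observations; assign midranks.
sorted (value, group): (5,X), (8,Y), (10,X), (12,Y), (13,Y), (20,X), (20,Y), (22,X), (22,Y), (25,Y), (26,X), (27,X), (27,Y)
ranks: 5->1, 8->2, 10->3, 12->4, 13->5, 20->6.5, 20->6.5, 22->8.5, 22->8.5, 25->10, 26->11, 27->12.5, 27->12.5
Step 2: Rank sum for X: R1 = 1 + 3 + 6.5 + 8.5 + 11 + 12.5 = 42.5.
Step 3: U_X = R1 - n1(n1+1)/2 = 42.5 - 6*7/2 = 42.5 - 21 = 21.5.
       U_Y = n1*n2 - U_X = 42 - 21.5 = 20.5.
Step 4: Ties are present, so use the tie-corrected normal approximation (with continuity correction) for the p-value.
Step 5: p-value = 1.000000; compare to alpha = 0.1. fail to reject H0.

U_X = 21.5, p = 1.000000, fail to reject H0 at alpha = 0.1.


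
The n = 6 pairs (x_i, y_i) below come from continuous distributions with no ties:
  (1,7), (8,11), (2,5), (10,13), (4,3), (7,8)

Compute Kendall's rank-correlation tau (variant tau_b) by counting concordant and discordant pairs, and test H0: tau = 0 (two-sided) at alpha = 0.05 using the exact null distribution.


Step 1: Enumerate the 15 unordered pairs (i,j) with i<j and classify each by sign(x_j-x_i) * sign(y_j-y_i).
  (1,2):dx=+7,dy=+4->C; (1,3):dx=+1,dy=-2->D; (1,4):dx=+9,dy=+6->C; (1,5):dx=+3,dy=-4->D
  (1,6):dx=+6,dy=+1->C; (2,3):dx=-6,dy=-6->C; (2,4):dx=+2,dy=+2->C; (2,5):dx=-4,dy=-8->C
  (2,6):dx=-1,dy=-3->C; (3,4):dx=+8,dy=+8->C; (3,5):dx=+2,dy=-2->D; (3,6):dx=+5,dy=+3->C
  (4,5):dx=-6,dy=-10->C; (4,6):dx=-3,dy=-5->C; (5,6):dx=+3,dy=+5->C
Step 2: C = 12, D = 3, total pairs = 15.
Step 3: tau = (C - D)/(n(n-1)/2) = (12 - 3)/15 = 0.600000.
Step 4: Exact two-sided p-value (enumerate n! = 720 permutations of y under H0): p = 0.136111.
Step 5: alpha = 0.05. fail to reject H0.

tau_b = 0.6000 (C=12, D=3), p = 0.136111, fail to reject H0.
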